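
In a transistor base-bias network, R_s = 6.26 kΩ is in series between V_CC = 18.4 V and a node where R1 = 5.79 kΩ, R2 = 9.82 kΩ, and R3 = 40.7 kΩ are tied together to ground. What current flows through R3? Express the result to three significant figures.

Combine the parallel branches: R_p = (1/5.79 + 1/9.82 + 1/40.7)⁻¹ = 3.343 kΩ.
V_A = 18.4 × 3.343/9.603 = 6.406 V.
I(R3) = V_A / R3 = 6.406/40.7 = 0.1574 mA.

I ≈ 0.157 mA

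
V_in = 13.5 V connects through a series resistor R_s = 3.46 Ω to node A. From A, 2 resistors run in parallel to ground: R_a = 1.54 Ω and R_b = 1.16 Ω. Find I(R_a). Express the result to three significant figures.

I ≈ 1.41 A

Parallel bank: R_p = 1/(1/1.54 + 1/1.16) = 0.6616 Ω.
V_A = 13.5 × 0.6616/4.122 = 2.167 V.
I(R_a) = V_A / R_a = 2.167/1.54 = 1.407 A.
(Check via current divider: I_total = 3.275 A; share G_k/ΣG = 0.4296 → same result.)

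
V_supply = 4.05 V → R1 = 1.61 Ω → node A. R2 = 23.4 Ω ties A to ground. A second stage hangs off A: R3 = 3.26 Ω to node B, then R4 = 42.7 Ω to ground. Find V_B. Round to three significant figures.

The second stage (R3 + R4 = 45.96 Ω) loads node A in parallel with R2.
Effective lower resistance at A: R2 ‖ 45.96 = 15.51 Ω.
First divider: V_A = V_supply · 15.51/(1.61 + 15.51) = 3.669 V.
Stage 2 is unloaded, so V_B = V_A · R4/(R3+R4) = 3.669 × 42.7/45.96 = 3.409 V.

V_B ≈ 3.41 V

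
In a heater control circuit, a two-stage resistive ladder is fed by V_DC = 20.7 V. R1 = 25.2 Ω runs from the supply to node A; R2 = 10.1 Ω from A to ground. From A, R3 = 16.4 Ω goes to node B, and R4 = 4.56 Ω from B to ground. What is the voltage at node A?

The second stage (R3 + R4 = 20.96 Ω) loads node A in parallel with R2.
Effective lower resistance at A: R2 ‖ 20.96 = 6.816 Ω.
First divider: V_A = V_DC · 6.816/(25.2 + 6.816) = 4.407 V.

V_A ≈ 4.41 V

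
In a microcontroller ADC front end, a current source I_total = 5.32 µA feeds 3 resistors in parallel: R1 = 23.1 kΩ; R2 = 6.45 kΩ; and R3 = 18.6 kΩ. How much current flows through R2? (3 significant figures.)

Total conductance ΣG = 1/23.1 + 1/6.45 + 1/18.6 = 0.2521 (units of 1/kΩ).
R2 takes the fraction G_k/ΣG = 0.1550/0.2521 = 0.6150, so I = 5.32 × 0.6150 = 3.272 µA.

I ≈ 3.27 µA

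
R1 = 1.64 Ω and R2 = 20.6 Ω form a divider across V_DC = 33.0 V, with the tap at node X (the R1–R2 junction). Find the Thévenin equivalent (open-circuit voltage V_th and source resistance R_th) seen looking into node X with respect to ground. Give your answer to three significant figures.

Open-circuit (no load on X): V_th = V_DC · R2/(R1 + R2) = 33.0 × 20.6/(1.640 + 20.6) = 30.57 V.
Looking into X with the source shorted: R_th = R1·R2/(R1+R2) = 1.640 × 20.6/22.24 = 1.519 Ω.

V_th ≈ 30.6 V, R_th ≈ 1.52 Ω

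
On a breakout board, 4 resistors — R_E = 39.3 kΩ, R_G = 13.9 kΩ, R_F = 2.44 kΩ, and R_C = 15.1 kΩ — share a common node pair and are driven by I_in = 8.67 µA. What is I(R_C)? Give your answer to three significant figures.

I ≈ 1.00 µA

Conductances: ΣG = 1/39.3 + 1/13.9 + 1/2.44 + 1/15.1 = 0.5734 (1/kΩ).
By the current-divider rule, I = I_in · G_k/ΣG = 8.67 × 0.1155 = 1.001 µA.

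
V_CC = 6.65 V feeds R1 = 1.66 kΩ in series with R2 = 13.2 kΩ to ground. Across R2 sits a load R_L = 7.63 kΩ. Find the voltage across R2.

V_out ≈ 4.95 V

The load sits in parallel with R2, giving an effective lower resistance R2' = R2·R_L/(R2+R_L) = 4.835 kΩ.
Then V_out = V_CC · R2'/(R1 + R2') = 6.65 × 4.835/6.495 = 4.950 V.
(Unloaded it would be 5.91 V; the load pulls it down.)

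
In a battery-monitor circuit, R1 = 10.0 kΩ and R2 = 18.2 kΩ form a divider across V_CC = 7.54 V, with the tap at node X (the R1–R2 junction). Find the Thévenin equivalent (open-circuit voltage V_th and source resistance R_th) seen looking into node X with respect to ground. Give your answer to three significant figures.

V_th ≈ 4.87 V, R_th ≈ 6.45 kΩ

With X open, the divider is unloaded: V_th = 7.54 × 18.2/28.20 = 4.866 V.
With V_CC suppressed (replaced by a short), R_th = R1 ‖ R2 = (10.00 × 18.2)/(10.00 + 18.2) = 6.454 kΩ.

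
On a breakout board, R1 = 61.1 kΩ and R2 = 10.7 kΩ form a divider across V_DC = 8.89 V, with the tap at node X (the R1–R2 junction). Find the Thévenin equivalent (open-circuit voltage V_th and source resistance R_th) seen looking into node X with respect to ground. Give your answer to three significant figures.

With X open, the divider is unloaded: V_th = 8.89 × 10.7/71.80 = 1.325 V.
Looking into X with the source shorted: R_th = R1·R2/(R1+R2) = 61.10 × 10.7/71.80 = 9.105 kΩ.

V_th ≈ 1.32 V, R_th ≈ 9.11 kΩ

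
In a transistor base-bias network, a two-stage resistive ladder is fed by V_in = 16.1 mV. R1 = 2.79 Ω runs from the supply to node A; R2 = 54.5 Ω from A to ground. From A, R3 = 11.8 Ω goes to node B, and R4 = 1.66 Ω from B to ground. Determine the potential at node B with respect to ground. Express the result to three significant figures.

V_B ≈ 1.58 mV

Node A sees R2 in parallel with the series input of stage 2, R3 + R4 = 13.46 Ω.
R2 ‖ (R3+R4) = 10.79 Ω.
V_A = 16.1 × 10.79/(2.79 + 10.79) = 12.79 mV.
Stage 2 is unloaded, so V_B = V_A · R4/(R3+R4) = 12.79 × 1.66/13.46 = 1.578 mV.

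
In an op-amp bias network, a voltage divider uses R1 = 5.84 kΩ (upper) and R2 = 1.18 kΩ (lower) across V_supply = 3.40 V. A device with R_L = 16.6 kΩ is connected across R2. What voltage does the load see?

R2 ‖ R_L = (1.18 × 16.6)/(1.18 + 16.6) = 1.102 kΩ.
Then V_out = V_supply · R2'/(R1 + R2') = 3.40 × 1.102/6.942 = 0.5396 V.

V_out ≈ 0.540 V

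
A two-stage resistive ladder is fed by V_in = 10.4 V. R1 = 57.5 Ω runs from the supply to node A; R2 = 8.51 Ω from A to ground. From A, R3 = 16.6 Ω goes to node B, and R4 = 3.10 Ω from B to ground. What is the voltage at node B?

V_B ≈ 0.153 V

The second stage (R3 + R4 = 19.70 Ω) loads node A in parallel with R2.
R2 ‖ (R3+R4) = 5.943 Ω.
First divider: V_A = V_in · 5.943/(57.5 + 5.943) = 0.9742 V.
V_B = V_A × 0.1574 = 0.1533 V.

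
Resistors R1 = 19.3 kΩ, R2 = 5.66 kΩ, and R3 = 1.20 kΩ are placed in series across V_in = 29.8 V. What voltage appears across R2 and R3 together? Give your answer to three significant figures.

V ≈ 7.81 V

Series total: ΣR = 19.3 + 5.66 + 1.20 = 26.16 kΩ.
R_{R2..R3} = 5.66 + 1.20 = 6.860 kΩ.
By the voltage-divider rule, V = 29.8 × 6.860/26.16 = 7.815 V.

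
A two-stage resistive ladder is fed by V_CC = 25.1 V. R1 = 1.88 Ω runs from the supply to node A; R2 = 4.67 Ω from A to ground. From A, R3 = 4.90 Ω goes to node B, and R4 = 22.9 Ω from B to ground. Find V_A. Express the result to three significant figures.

Node A sees R2 in parallel with the series input of stage 2, R3 + R4 = 27.80 Ω.
R2 ‖ (R3+R4) = 3.998 Ω.
First divider: V_A = V_CC · 3.998/(1.88 + 3.998) = 17.07 V.

V_A ≈ 17.1 V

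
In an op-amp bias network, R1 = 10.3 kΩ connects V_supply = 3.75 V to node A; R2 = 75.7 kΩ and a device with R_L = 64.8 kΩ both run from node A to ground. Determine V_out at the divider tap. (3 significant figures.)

V_out ≈ 2.90 V

The load sits in parallel with R2, giving an effective lower resistance R2' = R2·R_L/(R2+R_L) = 34.91 kΩ.
Now apply the divider: V_out = 3.75 × 0.7722 = 2.896 V.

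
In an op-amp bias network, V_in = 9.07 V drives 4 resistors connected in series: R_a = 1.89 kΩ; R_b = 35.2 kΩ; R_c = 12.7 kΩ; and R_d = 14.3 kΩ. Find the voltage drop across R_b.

V ≈ 4.98 V

Series total: ΣR = 1.89 + 35.2 + 12.7 + 14.3 = 64.09 kΩ.
By the voltage-divider rule, V = 9.07 × 35.20/64.09 = 4.981 V.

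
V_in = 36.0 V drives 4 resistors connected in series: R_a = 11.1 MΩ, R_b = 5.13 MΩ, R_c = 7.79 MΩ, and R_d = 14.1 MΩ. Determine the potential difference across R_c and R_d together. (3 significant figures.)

V ≈ 20.7 V

Series total: ΣR = 11.1 + 5.13 + 7.79 + 14.1 = 38.12 MΩ.
R_{R_c..R_d} = 7.79 + 14.1 = 21.89 MΩ.
Voltage divider: V = V_in · (21.89 / 38.12) = 36.0 × 0.5742 = 20.67 V.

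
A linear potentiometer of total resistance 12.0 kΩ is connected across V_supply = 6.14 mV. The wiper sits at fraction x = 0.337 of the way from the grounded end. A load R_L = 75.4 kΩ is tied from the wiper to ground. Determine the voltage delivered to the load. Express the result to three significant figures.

The pot divides into 7.956 kΩ above the wiper and 4.044 kΩ below.
R_L loads the lower segment: effective lower R = 3.838 kΩ.
Loaded-divider output: V_out = 6.14 × 0.3254 = 1.998 mV.
(Unloaded: V_out = x·V_supply = 2.07 mV.)

V_out ≈ 2.00 mV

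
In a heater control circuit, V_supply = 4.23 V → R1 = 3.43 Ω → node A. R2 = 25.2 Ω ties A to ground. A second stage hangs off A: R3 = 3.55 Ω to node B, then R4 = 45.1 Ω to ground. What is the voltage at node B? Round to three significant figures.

Node A sees R2 in parallel with the series input of stage 2, R3 + R4 = 48.65 Ω.
R2 ‖ (R3+R4) = 16.60 Ω.
So V_A = 4.23 × 0.8288 = 3.506 V.
Then the unloaded second divider: V_B = V_A × R4/(R3+R4) = 3.506 × 0.9270 = 3.250 V.

V_B ≈ 3.25 V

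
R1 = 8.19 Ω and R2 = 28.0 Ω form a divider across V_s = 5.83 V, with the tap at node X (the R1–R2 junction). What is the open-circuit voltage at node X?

V_th ≈ 4.51 V

With X open, the divider is unloaded: V_th = 5.83 × 28.0/36.19 = 4.511 V.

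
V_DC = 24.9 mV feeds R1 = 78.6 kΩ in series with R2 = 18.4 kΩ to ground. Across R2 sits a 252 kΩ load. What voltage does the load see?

The load sits in parallel with R2, giving an effective lower resistance R2' = R2·R_L/(R2+R_L) = 17.15 kΩ.
Now apply the divider: V_out = 24.9 × 0.1791 = 4.459 mV.
(Unloaded it would be 4.72 mV; the load pulls it down.)

V_out ≈ 4.46 mV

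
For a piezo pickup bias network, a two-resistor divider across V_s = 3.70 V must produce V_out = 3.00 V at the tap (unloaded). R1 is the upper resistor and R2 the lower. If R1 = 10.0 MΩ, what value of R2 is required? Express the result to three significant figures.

R2 ≈ 42.9 MΩ

V_out/V_s = R2/(R1+R2) = 0.8108.
R2 = R1 · 0.8108/(1 − 0.8108) = 42.86 MΩ.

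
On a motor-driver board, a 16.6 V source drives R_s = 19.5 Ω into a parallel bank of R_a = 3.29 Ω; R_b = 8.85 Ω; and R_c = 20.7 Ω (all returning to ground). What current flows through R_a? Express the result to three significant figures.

Parallel bank: R_p = 1/(1/3.29 + 1/8.85 + 1/20.7) = 2.149 Ω.
V_A = 16.6 × 2.149/21.65 = 1.648 V.
I(R_a) = V_A / R_a = 1.648/3.29 = 0.5009 A.

I ≈ 0.501 A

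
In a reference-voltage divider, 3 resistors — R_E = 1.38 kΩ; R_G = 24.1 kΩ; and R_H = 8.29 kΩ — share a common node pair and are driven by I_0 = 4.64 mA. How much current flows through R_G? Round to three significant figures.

I ≈ 0.217 mA

ΣG = 1/1.38 + 1/24.1 + 1/8.29 = 0.8868.
By the current-divider rule, I = I_0 · G_k/ΣG = 4.64 × 0.04679 = 0.2171 mA.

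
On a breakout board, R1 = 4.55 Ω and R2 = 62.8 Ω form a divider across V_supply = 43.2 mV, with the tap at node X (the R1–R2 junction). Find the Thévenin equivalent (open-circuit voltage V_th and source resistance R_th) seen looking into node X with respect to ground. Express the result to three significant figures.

V_th is the unloaded tap voltage: V_supply · R2/(R1+R2) = 43.2 × 0.9324 = 40.28 mV.
Looking into X with the source shorted: R_th = R1·R2/(R1+R2) = 4.550 × 62.8/67.35 = 4.243 Ω.

V_th ≈ 40.3 mV, R_th ≈ 4.24 Ω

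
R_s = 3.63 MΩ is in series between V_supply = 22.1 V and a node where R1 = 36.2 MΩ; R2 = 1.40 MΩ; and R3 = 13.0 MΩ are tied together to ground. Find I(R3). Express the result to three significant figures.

I ≈ 0.428 µA

Equivalent of the parallel group: R_p = 1.221 MΩ.
V_A = 22.1 × 1.221/4.851 = 5.563 V.
Branch current I = V_A/R3 = 5.563/13.0 = 0.4280 µA.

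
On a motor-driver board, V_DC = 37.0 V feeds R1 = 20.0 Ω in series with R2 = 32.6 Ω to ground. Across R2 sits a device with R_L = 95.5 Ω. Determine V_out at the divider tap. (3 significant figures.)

V_out ≈ 20.3 V

First combine the lower leg with the load: R2 ‖ R_L = 24.30 Ω.
Then V_out = V_DC · R2'/(R1 + R2') = 37.0 × 24.30/44.30 = 20.30 V.
(Unloaded it would be 22.9 V; the load pulls it down.)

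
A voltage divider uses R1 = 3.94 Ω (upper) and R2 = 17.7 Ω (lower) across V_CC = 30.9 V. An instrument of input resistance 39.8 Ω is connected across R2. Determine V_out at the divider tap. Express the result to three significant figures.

V_out ≈ 23.4 V

The load sits in parallel with R2, giving an effective lower resistance R2' = R2·R_L/(R2+R_L) = 12.25 Ω.
Voltage divider with the loaded lower leg: V_out = 30.9 × 12.25/(3.94 + 12.25) = 30.9 × 0.7567 = 23.38 V.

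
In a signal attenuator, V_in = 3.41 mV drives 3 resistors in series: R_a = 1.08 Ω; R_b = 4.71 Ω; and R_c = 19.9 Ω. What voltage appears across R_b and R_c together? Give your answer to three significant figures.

Total series resistance ΣR = 1.08 + 4.71 + 19.9 = 25.69 Ω.
R_{R_b..R_c} = 4.71 + 19.9 = 24.61 Ω.
By the voltage-divider rule, V = 3.41 × 24.61/25.69 = 3.267 mV.

V ≈ 3.27 mV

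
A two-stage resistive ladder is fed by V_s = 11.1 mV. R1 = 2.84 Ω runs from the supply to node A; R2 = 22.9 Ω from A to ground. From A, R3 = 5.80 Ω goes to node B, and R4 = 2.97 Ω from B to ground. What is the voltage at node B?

The second stage (R3 + R4 = 8.770 Ω) loads node A in parallel with R2.
Effective lower resistance at A: R2 ‖ 8.770 = 6.341 Ω.
First divider: V_A = V_s · 6.341/(2.84 + 6.341) = 7.667 mV.
Then the unloaded second divider: V_B = V_A × R4/(R3+R4) = 7.667 × 0.3387 = 2.596 mV.

V_B ≈ 2.60 mV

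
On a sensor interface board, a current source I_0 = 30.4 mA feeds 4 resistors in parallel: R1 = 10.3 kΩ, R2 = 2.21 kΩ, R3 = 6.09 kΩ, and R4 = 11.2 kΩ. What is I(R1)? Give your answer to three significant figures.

I ≈ 3.68 mA

Conductances: ΣG = 1/10.3 + 1/2.21 + 1/6.09 + 1/11.2 = 0.8031 (1/kΩ).
R1 takes the fraction G_k/ΣG = 0.09709/0.8031 = 0.1209, so I = 30.4 × 0.1209 = 3.675 mA.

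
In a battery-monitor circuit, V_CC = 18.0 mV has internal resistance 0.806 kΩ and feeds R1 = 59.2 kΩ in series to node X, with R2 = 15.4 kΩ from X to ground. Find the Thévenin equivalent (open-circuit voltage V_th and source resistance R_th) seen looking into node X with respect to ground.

V_th ≈ 3.68 mV, R_th ≈ 12.3 kΩ

R1' = 0.806 + 59.2 = 60.01 kΩ (source resistance + R1).
With X open, the divider is unloaded: V_th = 18.0 × 15.4/75.41 = 3.676 mV.
Zeroing V_CC shorts the top of R1' to ground, so R_th = R1' ‖ R2 = 12.25 kΩ.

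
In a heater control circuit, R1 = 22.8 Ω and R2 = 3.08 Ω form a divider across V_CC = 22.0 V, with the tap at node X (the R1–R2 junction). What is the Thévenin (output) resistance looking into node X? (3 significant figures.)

R_th ≈ 2.71 Ω

Looking into X with the source shorted: R_th = R1·R2/(R1+R2) = 22.80 × 3.08/25.88 = 2.713 Ω.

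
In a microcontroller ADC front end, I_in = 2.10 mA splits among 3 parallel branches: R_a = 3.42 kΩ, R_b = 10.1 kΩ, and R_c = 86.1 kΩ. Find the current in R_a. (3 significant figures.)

I ≈ 1.52 mA

Total conductance ΣG = 1/3.42 + 1/10.1 + 1/86.1 = 0.4030 (units of 1/kΩ).
By the current-divider rule, I = I_in · G_k/ΣG = 2.10 × 0.7255 = 1.524 mA.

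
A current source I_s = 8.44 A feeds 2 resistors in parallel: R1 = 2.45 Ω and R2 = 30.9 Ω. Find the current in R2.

I ≈ 0.620 A

Two-branch current divider: I_k = I_s · R_other/(R_1 + R_2).
I(R2) = 8.44 × 2.45/(2.45 + 30.9) = 8.44 × 0.07346 = 0.6200 A.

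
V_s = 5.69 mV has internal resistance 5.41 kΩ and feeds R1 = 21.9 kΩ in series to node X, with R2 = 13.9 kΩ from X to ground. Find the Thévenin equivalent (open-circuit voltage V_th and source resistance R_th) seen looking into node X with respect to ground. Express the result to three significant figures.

V_th ≈ 1.92 mV, R_th ≈ 9.21 kΩ

R1' = 5.41 + 21.9 = 27.31 kΩ (source resistance + R1).
Open-circuit (no load on X): V_th = V_s · R2/(R1' + R2) = 5.69 × 13.9/(27.31 + 13.9) = 1.919 mV.
With V_s suppressed (replaced by a short), R_th = R1' ‖ R2 = (27.31 × 13.9)/(27.31 + 13.9) = 9.212 kΩ.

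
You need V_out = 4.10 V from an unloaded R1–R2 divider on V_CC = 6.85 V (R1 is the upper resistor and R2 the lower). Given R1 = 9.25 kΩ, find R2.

R2 ≈ 13.8 kΩ

V_out/V_CC = R2/(R1+R2) = 0.5985.
R2 = R1 · 0.5985/(1 − 0.5985) = 13.79 kΩ.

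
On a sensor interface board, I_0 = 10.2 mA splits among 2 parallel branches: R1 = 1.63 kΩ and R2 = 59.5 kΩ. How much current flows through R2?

Two-branch current divider: I_k = I_0 · R_other/(R_1 + R_2).
So I = 10.2 × 1.63/61.13 = 0.2720 mA.

I ≈ 0.272 mA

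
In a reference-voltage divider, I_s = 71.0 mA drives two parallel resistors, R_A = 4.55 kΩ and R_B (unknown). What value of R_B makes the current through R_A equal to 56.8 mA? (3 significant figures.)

In a two-way split, I_A/I_s = R_B/(R_A + R_B).
56.8/71.0 = R_B/(R_A + R_B) → R_B = R_A · (0.8000)/(1 − 0.8000) = 4.55 × 4.000 = 18.20 kΩ.

R_B ≈ 18.2 kΩ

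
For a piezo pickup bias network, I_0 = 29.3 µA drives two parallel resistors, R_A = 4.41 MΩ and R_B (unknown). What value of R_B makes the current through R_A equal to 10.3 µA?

Two-branch current divider: I_A = I_0 · R_B/(R_A + R_B).
With f = 0.3515, R_B = R_A · f/(1−f) = 4.41 × 0.5421 = 2.391 MΩ.

R_B ≈ 2.39 MΩ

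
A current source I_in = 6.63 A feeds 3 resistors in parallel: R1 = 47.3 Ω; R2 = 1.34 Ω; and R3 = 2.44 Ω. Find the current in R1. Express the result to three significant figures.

Total conductance ΣG = 1/47.3 + 1/1.34 + 1/2.44 = 1.177 (units of 1/Ω).
R1 takes the fraction G_k/ΣG = 0.02114/1.177 = 0.01796, so I = 6.63 × 0.01796 = 0.1191 A.

I ≈ 0.119 A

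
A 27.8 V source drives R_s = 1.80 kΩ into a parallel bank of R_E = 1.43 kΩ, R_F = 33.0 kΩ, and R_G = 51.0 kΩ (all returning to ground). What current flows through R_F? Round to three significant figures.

I ≈ 0.359 mA

Parallel bank: R_p = 1/(1/1.43 + 1/33.0 + 1/51.0) = 1.335 kΩ.
Node voltage V_A = V_in · R_p/(R_s + R_p) = 27.8 × 0.4258 = 11.84 V.
I(R_F) = V_A / R_F = 11.84/33.0 = 0.3587 mA.
(Check via current divider: I_total = 8.868 mA; share G_k/ΣG = 0.04045 → same result.)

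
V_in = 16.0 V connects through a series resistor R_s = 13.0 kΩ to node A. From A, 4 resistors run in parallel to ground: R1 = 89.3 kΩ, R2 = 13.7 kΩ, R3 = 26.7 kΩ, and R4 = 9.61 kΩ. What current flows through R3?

Combine the parallel branches: R_p = (1/89.3 + 1/13.7 + 1/26.7 + 1/9.61)⁻¹ = 4.431 kΩ.
Node voltage V_A = V_in · R_p/(R_s + R_p) = 16.0 × 0.2542 = 4.067 V.
Branch current I = V_A/R3 = 4.067/26.7 = 0.1523 mA.

I ≈ 0.152 mA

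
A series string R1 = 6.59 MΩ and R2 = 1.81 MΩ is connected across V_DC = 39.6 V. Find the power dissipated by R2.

ΣR = 8.400 MΩ → I = 39.6/8.400 = 4.714 µA.
V(R2) = I·R = 8.533 V; P = V·I = 8.533 × 4.714 = 40.23 µW.

P ≈ 40.2 µW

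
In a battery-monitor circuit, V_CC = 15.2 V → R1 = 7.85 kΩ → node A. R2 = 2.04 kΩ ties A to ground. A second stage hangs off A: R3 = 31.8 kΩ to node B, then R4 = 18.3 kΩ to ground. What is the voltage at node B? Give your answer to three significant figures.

Looking into the second stage from A: R3 + R4 = 50.10 kΩ appears in parallel with R2.
R2 ‖ (R3+R4) = 1.960 kΩ.
V_A = 15.2 × 1.960/(7.85 + 1.960) = 3.037 V.
Then the unloaded second divider: V_B = V_A × R4/(R3+R4) = 3.037 × 0.3653 = 1.109 V.

V_B ≈ 1.11 V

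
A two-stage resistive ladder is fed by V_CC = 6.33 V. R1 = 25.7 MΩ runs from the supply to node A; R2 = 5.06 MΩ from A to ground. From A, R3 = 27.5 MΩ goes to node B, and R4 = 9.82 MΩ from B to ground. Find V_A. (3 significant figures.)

The second stage (R3 + R4 = 37.32 MΩ) loads node A in parallel with R2.
R2 ‖ (R3+R4) = 4.456 MΩ.
So V_A = 6.33 × 0.1478 = 0.9353 V.

V_A ≈ 0.935 V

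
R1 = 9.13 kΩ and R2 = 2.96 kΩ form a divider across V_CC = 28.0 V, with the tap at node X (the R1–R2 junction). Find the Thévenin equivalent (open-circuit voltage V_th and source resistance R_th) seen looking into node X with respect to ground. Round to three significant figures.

V_th ≈ 6.86 V, R_th ≈ 2.24 kΩ

V_th is the unloaded tap voltage: V_CC · R2/(R1+R2) = 28.0 × 0.2448 = 6.855 V.
With V_CC suppressed (replaced by a short), R_th = R1 ‖ R2 = (9.130 × 2.96)/(9.130 + 2.96) = 2.235 kΩ.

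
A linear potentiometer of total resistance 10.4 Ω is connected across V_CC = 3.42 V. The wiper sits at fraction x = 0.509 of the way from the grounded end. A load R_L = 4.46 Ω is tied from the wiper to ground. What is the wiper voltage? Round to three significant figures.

V_out ≈ 1.10 V

Split the track: R_lower = x·R_p = 5.294 Ω, R_upper = (1−x)·R_p = 5.106 Ω.
(x·R_p) ‖ R_L = 2.421 Ω.
Loaded-divider output: V_out = 3.42 × 0.3216 = 1.100 V.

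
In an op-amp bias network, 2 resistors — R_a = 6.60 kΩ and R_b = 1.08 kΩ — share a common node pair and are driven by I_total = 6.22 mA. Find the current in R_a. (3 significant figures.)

I ≈ 0.875 mA

With just two branches, the current splits inversely with resistance.
I(R_a) = 6.22 × 1.08/(6.60 + 1.08) = 6.22 × 0.1406 = 0.8747 mA.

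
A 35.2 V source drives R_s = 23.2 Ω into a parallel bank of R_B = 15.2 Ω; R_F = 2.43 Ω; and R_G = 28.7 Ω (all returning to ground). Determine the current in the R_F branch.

Equivalent of the parallel group: R_p = 1.953 Ω.
Node voltage V_A = V_in · R_p/(R_s + R_p) = 35.2 × 0.07763 = 2.732 V.
Branch current I = V_A/R_F = 2.732/2.43 = 1.124 A.

I ≈ 1.12 A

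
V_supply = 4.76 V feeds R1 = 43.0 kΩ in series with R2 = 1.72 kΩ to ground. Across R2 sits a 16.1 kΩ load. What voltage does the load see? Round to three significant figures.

R2 ‖ R_L = (1.72 × 16.1)/(1.72 + 16.1) = 1.554 kΩ.
Voltage divider with the loaded lower leg: V_out = 4.76 × 1.554/(43.0 + 1.554) = 4.76 × 0.03488 = 0.1660 V.
(Unloaded it would be 0.183 V; the load pulls it down.)

V_out ≈ 0.166 V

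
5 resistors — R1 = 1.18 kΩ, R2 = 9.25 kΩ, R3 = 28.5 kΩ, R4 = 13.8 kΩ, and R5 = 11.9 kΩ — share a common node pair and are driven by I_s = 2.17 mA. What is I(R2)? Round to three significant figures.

ΣG = 1/1.18 + 1/9.25 + 1/28.5 + 1/13.8 + 1/11.9 = 1.147.
By the current-divider rule, I = I_s · G_k/ΣG = 2.17 × 0.09424 = 0.2045 mA.

I ≈ 0.205 mA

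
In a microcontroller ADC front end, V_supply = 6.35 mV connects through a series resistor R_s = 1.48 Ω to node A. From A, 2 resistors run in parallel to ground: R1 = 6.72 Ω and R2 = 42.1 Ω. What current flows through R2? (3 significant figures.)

Parallel bank: R_p = 1/(1/6.72 + 1/42.1) = 5.795 Ω.
Node voltage V_A = V_supply · R_p/(R_s + R_p) = 6.35 × 0.7966 = 5.058 mV.
I(R2) = V_A / R2 = 5.058/42.1 = 0.1201 mA.
(Equivalently: I_total = 0.8729 mA, then current-divider fraction G_k/ΣG = 0.1376.)

I ≈ 0.120 mA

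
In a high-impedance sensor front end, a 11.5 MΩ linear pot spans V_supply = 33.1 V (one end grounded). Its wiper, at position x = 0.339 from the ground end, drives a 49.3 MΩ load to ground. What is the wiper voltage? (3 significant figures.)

Split the track: R_lower = x·R_p = 3.899 MΩ, R_upper = (1−x)·R_p = 7.602 MΩ.
(x·R_p) ‖ R_L = 3.613 MΩ.
Loaded-divider output: V_out = 33.1 × 0.3222 = 10.66 V.

V_out ≈ 10.7 V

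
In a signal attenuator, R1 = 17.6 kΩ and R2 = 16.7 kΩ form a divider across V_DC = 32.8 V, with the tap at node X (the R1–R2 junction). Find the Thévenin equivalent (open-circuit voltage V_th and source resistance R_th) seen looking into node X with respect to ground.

Open-circuit (no load on X): V_th = V_DC · R2/(R1 + R2) = 32.8 × 16.7/(17.60 + 16.7) = 15.97 V.
With V_DC suppressed (replaced by a short), R_th = R1 ‖ R2 = (17.60 × 16.7)/(17.60 + 16.7) = 8.569 kΩ.

V_th ≈ 16.0 V, R_th ≈ 8.57 kΩ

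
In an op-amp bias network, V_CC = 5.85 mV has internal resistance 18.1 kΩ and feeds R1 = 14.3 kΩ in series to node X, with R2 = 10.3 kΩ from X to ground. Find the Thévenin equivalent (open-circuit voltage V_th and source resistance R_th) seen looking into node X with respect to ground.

V_th ≈ 1.41 mV, R_th ≈ 7.82 kΩ

R1' = 18.1 + 14.3 = 32.40 kΩ (source resistance + R1).
Open-circuit (no load on X): V_th = V_CC · R2/(R1' + R2) = 5.85 × 10.3/(32.40 + 10.3) = 1.411 mV.
Zeroing V_CC shorts the top of R1' to ground, so R_th = R1' ‖ R2 = 7.815 kΩ.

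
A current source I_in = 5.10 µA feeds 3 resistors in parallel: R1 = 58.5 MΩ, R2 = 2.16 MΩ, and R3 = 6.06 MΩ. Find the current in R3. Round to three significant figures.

I ≈ 1.30 µA

Total conductance ΣG = 1/58.5 + 1/2.16 + 1/6.06 = 0.6451 (units of 1/MΩ).
R3 takes the fraction G_k/ΣG = 0.1650/0.6451 = 0.2558, so I = 5.10 × 0.2558 = 1.305 µA.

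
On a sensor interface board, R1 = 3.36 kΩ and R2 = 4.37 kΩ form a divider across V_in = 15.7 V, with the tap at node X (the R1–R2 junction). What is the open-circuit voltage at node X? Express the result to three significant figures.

V_th is the unloaded tap voltage: V_in · R2/(R1+R2) = 15.7 × 0.5653 = 8.876 V.

V_th ≈ 8.88 V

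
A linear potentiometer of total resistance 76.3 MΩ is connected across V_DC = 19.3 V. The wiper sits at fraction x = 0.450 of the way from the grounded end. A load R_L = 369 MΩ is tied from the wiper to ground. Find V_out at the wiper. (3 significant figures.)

V_out ≈ 8.26 V

Split the track: R_lower = x·R_p = 34.34 MΩ, R_upper = (1−x)·R_p = 41.97 MΩ.
(x·R_p) ‖ R_L = 31.41 MΩ.
V_out = 19.3 × 31.41/(41.97 + 31.41) = 8.262 V.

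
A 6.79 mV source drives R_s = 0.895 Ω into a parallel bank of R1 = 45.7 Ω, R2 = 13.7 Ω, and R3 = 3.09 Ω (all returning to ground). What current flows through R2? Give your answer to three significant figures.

I ≈ 0.361 mA

Parallel bank: R_p = 1/(1/45.7 + 1/13.7 + 1/3.09) = 2.389 Ω.
V_A by voltage divider: V_A = 6.79 × 2.389/(0.895 + 2.389) = 4.940 mV.
I(R2) = V_A / R2 = 4.940/13.7 = 0.3606 mA.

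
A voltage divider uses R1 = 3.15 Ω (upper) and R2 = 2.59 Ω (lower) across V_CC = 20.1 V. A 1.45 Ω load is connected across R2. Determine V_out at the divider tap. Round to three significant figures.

The load sits in parallel with R2, giving an effective lower resistance R2' = R2·R_L/(R2+R_L) = 0.9296 Ω.
Then V_out = V_CC · R2'/(R1 + R2') = 20.1 × 0.9296/4.080 = 4.580 V.
(Unloaded it would be 9.07 V; the load pulls it down.)

V_out ≈ 4.58 V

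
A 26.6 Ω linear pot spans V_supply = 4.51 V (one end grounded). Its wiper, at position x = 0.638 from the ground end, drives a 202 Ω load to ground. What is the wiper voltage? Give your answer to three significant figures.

Split the track: R_lower = x·R_p = 16.97 Ω, R_upper = (1−x)·R_p = 9.629 Ω.
Lower segment in parallel with the load: 16.97 ‖ 202 = 15.66 Ω.
V_out = 4.51 × 15.66/(9.629 + 15.66) = 2.792 V.

V_out ≈ 2.79 V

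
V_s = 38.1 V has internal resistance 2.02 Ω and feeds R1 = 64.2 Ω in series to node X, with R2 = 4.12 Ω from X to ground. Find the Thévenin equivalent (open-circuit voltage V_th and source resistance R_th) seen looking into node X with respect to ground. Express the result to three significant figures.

V_th ≈ 2.23 V, R_th ≈ 3.88 Ω

R1' = 2.02 + 64.2 = 66.22 Ω (source resistance + R1).
Open-circuit (no load on X): V_th = V_s · R2/(R1' + R2) = 38.1 × 4.12/(66.22 + 4.12) = 2.232 V.
Looking into X with the source shorted: R_th = R1'·R2/(R1'+R2) = 66.22 × 4.12/70.34 = 3.879 Ω.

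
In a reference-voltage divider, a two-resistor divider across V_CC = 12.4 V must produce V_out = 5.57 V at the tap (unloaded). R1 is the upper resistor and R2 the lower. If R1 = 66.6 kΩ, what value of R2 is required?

R2 ≈ 54.3 kΩ

The divider ratio is R2/(R1+R2) = 5.57/12.4 = 0.4492.
R2 = R1 · 0.4492/(1 − 0.4492) = 54.31 kΩ.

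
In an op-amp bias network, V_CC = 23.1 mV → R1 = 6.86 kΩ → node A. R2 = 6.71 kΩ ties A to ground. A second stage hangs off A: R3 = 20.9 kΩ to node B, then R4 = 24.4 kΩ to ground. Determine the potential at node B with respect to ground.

The second stage (R3 + R4 = 45.30 kΩ) loads node A in parallel with R2.
R2 ‖ (R3+R4) = 5.844 kΩ.
First divider: V_A = V_CC · 5.844/(6.86 + 5.844) = 10.63 mV.
Then the unloaded second divider: V_B = V_A × R4/(R3+R4) = 10.63 × 0.5386 = 5.724 mV.

V_B ≈ 5.72 mV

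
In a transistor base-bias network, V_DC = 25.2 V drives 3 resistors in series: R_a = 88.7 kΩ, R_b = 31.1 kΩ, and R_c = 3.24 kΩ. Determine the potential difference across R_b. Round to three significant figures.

ΣR = 88.7 + 31.1 + 3.24 = 123.0 kΩ.
By the voltage-divider rule, V = 25.2 × 31.10/123.0 = 6.370 V.

V ≈ 6.37 V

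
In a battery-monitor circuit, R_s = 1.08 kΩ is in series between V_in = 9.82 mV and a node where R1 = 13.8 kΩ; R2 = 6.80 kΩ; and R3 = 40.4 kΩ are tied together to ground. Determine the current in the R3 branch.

Combine the parallel branches: R_p = (1/13.8 + 1/6.80 + 1/40.4)⁻¹ = 4.094 kΩ.
V_A by voltage divider: V_A = 9.82 × 4.094/(1.08 + 4.094) = 7.770 mV.
Branch current I = V_A/R3 = 7.770/40.4 = 0.1923 µA.

I ≈ 0.192 µA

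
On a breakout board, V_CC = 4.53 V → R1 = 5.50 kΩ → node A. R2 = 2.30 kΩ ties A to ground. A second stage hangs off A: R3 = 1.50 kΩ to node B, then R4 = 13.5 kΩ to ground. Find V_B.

V_B ≈ 1.08 V

The second stage (R3 + R4 = 15.00 kΩ) loads node A in parallel with R2.
Effective lower resistance at A: R2 ‖ 15.00 = 1.994 kΩ.
First divider: V_A = V_CC · 1.994/(5.50 + 1.994) = 1.205 V.
Stage 2 is unloaded, so V_B = V_A · R4/(R3+R4) = 1.205 × 13.5/15.00 = 1.085 V.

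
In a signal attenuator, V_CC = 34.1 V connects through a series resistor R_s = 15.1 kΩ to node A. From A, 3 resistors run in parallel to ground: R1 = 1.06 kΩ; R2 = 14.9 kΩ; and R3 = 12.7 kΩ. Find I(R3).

I ≈ 0.154 mA

Combine the parallel branches: R_p = (1/1.06 + 1/14.9 + 1/12.7)⁻¹ = 0.9181 kΩ.
Node voltage V_A = V_CC · R_p/(R_s + R_p) = 34.1 × 0.05731 = 1.954 V.
Branch current I = V_A/R3 = 1.954/12.7 = 0.1539 mA.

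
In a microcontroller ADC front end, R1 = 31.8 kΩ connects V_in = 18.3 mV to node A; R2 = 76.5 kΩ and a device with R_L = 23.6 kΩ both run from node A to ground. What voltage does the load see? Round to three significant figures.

V_out ≈ 6.62 mV

R2 ‖ R_L = (76.5 × 23.6)/(76.5 + 23.6) = 18.04 kΩ.
Now apply the divider: V_out = 18.3 × 0.3619 = 6.623 mV.
(Unloaded it would be 12.9 mV; the load pulls it down.)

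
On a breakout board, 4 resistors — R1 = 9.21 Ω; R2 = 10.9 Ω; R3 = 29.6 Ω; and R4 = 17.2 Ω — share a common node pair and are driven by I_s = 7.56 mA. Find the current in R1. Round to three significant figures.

ΣG = 1/9.21 + 1/10.9 + 1/29.6 + 1/17.2 = 0.2922.
R1 takes the fraction G_k/ΣG = 0.1086/0.2922 = 0.3715, so I = 7.56 × 0.3715 = 2.809 mA.

I ≈ 2.81 mA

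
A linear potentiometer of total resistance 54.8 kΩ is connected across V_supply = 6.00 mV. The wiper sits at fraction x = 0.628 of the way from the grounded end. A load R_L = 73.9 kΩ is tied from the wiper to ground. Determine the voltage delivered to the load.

Split the track: R_lower = x·R_p = 34.41 kΩ, R_upper = (1−x)·R_p = 20.39 kΩ.
(x·R_p) ‖ R_L = 23.48 kΩ.
Then V_out = V_supply · 23.48/(20.39 + 23.48) = 3.212 mV.
(Unloaded: V_out = x·V_supply = 3.77 mV.)

V_out ≈ 3.21 mV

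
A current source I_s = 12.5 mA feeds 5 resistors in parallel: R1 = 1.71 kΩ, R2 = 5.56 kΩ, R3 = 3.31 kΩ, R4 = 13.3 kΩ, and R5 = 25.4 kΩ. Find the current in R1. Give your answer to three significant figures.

ΣG = 1/1.71 + 1/5.56 + 1/3.31 + 1/13.3 + 1/25.4 = 1.181.
Current divider: I(R1) = I_s · G_k/ΣG = 12.5 × (0.5848/1.181) = 12.5 × 0.4950 = 6.188 mA.

I ≈ 6.19 mA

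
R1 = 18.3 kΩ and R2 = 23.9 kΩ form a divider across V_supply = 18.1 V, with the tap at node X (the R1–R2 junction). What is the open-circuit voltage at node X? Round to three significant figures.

V_th ≈ 10.3 V

V_th is the unloaded tap voltage: V_supply · R2/(R1+R2) = 18.1 × 0.5664 = 10.25 V.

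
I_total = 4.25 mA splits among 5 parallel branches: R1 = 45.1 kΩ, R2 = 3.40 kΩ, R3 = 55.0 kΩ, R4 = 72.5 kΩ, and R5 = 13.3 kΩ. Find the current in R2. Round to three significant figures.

Conductances: ΣG = 1/45.1 + 1/3.40 + 1/55.0 + 1/72.5 + 1/13.3 = 0.4235 (1/kΩ).
Current divider: I(R2) = I_total · G_k/ΣG = 4.25 × (0.2941/0.4235) = 4.25 × 0.6946 = 2.952 mA.

I ≈ 2.95 mA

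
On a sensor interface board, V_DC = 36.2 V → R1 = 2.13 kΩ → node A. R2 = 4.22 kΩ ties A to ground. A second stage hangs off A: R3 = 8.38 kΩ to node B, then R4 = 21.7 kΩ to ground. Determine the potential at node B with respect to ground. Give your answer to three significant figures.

V_B ≈ 16.6 V

Looking into the second stage from A: R3 + R4 = 30.08 kΩ appears in parallel with R2.
Effective lower resistance at A: R2 ‖ 30.08 = 3.701 kΩ.
First divider: V_A = V_DC · 3.701/(2.13 + 3.701) = 22.98 V.
Stage 2 is unloaded, so V_B = V_A · R4/(R3+R4) = 22.98 × 21.7/30.08 = 16.58 V.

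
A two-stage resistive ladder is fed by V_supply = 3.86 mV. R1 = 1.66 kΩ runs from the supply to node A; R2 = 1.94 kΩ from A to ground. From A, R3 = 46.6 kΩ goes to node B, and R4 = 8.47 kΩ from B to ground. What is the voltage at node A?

V_A ≈ 2.05 mV

Node A sees R2 in parallel with the series input of stage 2, R3 + R4 = 55.07 kΩ.
R2 ‖ (R3+R4) = 1.874 kΩ.
So V_A = 3.86 × 0.5303 = 2.047 mV.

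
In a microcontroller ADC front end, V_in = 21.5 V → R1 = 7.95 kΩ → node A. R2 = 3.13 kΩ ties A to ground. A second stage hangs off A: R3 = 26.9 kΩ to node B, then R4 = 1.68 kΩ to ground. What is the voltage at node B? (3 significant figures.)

Looking into the second stage from A: R3 + R4 = 28.58 kΩ appears in parallel with R2.
Effective lower resistance at A: R2 ‖ 28.58 = 2.821 kΩ.
V_A = 21.5 × 2.821/(7.95 + 2.821) = 5.631 V.
Stage 2 is unloaded, so V_B = V_A · R4/(R3+R4) = 5.631 × 1.68/28.58 = 0.3310 V.

V_B ≈ 0.331 V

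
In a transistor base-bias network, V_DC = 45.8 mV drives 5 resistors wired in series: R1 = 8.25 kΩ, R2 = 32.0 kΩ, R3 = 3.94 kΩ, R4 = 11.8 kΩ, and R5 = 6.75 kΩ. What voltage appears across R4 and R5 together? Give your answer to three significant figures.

Total series resistance ΣR = 8.25 + 32.0 + 3.94 + 11.8 + 6.75 = 62.74 kΩ.
R_{R4..R5} = 11.8 + 6.75 = 18.55 kΩ.
By the voltage-divider rule, V = 45.8 × 18.55/62.74 = 13.54 mV.

V ≈ 13.5 mV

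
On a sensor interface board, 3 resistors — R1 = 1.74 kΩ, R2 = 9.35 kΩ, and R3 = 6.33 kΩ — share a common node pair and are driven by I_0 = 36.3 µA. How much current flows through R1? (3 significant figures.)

I ≈ 24.8 µA

Conductances: ΣG = 1/1.74 + 1/9.35 + 1/6.33 = 0.8396 (1/kΩ).
R1 takes the fraction G_k/ΣG = 0.5747/0.8396 = 0.6845, so I = 36.3 × 0.6845 = 24.85 µA.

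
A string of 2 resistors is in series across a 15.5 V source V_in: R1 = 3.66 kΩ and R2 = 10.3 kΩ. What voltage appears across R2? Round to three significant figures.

V ≈ 11.4 V

ΣR = 3.66 + 10.3 = 13.96 kΩ.
Voltage divider: V = V_in · (10.30 / 13.96) = 15.5 × 0.7378 = 11.44 V.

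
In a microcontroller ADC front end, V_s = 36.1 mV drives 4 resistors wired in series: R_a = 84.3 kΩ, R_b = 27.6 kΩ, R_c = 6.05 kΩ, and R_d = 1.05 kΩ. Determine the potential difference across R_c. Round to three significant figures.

Series total: ΣR = 84.3 + 27.6 + 6.05 + 1.05 = 119.0 kΩ.
Voltage divider: V = V_s · (6.050 / 119.0) = 36.1 × 0.05084 = 1.835 mV.

V ≈ 1.84 mV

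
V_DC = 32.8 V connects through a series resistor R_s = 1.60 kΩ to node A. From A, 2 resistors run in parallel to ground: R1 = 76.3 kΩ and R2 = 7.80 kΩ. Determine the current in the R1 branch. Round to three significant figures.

Combine the parallel branches: R_p = (1/76.3 + 1/7.80)⁻¹ = 7.077 kΩ.
Node voltage V_A = V_DC · R_p/(R_s + R_p) = 32.8 × 0.8156 = 26.75 V.
I(R1) = V_A / R1 = 26.75/76.3 = 0.3506 mA.

I ≈ 0.351 mA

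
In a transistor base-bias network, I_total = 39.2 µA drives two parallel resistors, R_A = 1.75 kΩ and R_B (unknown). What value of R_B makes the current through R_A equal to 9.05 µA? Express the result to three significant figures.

In a two-way split, I_A/I_total = R_B/(R_A + R_B).
With f = 0.2309, R_B = R_A · f/(1−f) = 1.75 × 0.3002 = 0.5253 kΩ.

R_B ≈ 0.525 kΩ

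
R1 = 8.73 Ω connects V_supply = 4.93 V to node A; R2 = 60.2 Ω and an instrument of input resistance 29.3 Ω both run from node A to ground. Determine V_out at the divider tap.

R2 ‖ R_L = (60.2 × 29.3)/(60.2 + 29.3) = 19.71 Ω.
Then V_out = V_supply · R2'/(R1 + R2') = 4.93 × 19.71/28.44 = 3.417 V.

V_out ≈ 3.42 V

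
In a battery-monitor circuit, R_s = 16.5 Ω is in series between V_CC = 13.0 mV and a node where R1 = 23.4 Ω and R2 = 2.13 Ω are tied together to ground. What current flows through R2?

I ≈ 0.646 mA

Combine the parallel branches: R_p = (1/23.4 + 1/2.13)⁻¹ = 1.952 Ω.
V_A by voltage divider: V_A = 13.0 × 1.952/(16.5 + 1.952) = 1.375 mV.
Branch current I = V_A/R2 = 1.375/2.13 = 0.6457 mA.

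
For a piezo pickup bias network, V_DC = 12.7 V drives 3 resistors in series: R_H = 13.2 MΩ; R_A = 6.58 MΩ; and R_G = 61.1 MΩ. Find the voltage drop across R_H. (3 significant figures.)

V ≈ 2.07 V

Total series resistance ΣR = 13.2 + 6.58 + 61.1 = 80.88 MΩ.
V = V_DC · R/ΣR = 12.7 × 0.1632 = 2.073 V.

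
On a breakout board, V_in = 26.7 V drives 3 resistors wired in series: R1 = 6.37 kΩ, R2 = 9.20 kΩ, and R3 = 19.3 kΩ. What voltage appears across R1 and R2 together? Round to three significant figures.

ΣR = 6.37 + 9.20 + 19.3 = 34.87 kΩ.
R_{R1..R2} = 6.37 + 9.20 = 15.57 kΩ.
By the voltage-divider rule, V = 26.7 × 15.57/34.87 = 11.92 V.

V ≈ 11.9 V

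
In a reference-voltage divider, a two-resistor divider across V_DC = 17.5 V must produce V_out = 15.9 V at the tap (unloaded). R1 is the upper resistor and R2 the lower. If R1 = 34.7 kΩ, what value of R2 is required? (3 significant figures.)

R2 ≈ 345 kΩ

V_out/V_DC = R2/(R1+R2) = 0.9086.
Rearranging, R2 = R1·k/(1−k) = 34.7 × 9.938 = 344.8 kΩ.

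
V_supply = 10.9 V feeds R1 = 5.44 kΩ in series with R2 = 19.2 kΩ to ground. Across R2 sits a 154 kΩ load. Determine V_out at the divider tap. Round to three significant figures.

The load sits in parallel with R2, giving an effective lower resistance R2' = R2·R_L/(R2+R_L) = 17.07 kΩ.
Voltage divider with the loaded lower leg: V_out = 10.9 × 17.07/(5.44 + 17.07) = 10.9 × 0.7583 = 8.266 V.

V_out ≈ 8.27 V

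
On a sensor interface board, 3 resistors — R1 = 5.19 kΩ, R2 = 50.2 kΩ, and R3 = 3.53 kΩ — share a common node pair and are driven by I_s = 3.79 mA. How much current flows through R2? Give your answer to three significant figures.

I ≈ 0.152 mA

Conductances: ΣG = 1/5.19 + 1/50.2 + 1/3.53 = 0.4959 (1/kΩ).
R2 takes the fraction G_k/ΣG = 0.01992/0.4959 = 0.04017, so I = 3.79 × 0.04017 = 0.1522 mA.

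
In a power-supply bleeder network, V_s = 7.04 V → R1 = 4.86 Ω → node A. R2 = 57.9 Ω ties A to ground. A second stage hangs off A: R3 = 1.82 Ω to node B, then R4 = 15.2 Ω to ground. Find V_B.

Node A sees R2 in parallel with the series input of stage 2, R3 + R4 = 17.02 Ω.
R2 ‖ (R3+R4) = 13.15 Ω.
So V_A = 7.04 × 0.7302 = 5.141 V.
V_B = V_A × 0.8931 = 4.591 V.

V_B ≈ 4.59 V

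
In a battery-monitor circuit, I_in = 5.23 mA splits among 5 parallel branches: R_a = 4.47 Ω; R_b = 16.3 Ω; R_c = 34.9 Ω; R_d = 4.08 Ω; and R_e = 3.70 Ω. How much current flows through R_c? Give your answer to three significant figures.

Conductances: ΣG = 1/4.47 + 1/16.3 + 1/34.9 + 1/4.08 + 1/3.70 = 0.8291 (1/Ω).
Current divider: I(R_c) = I_in · G_k/ΣG = 5.23 × (0.02865/0.8291) = 5.23 × 0.03456 = 0.1807 mA.

I ≈ 0.181 mA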